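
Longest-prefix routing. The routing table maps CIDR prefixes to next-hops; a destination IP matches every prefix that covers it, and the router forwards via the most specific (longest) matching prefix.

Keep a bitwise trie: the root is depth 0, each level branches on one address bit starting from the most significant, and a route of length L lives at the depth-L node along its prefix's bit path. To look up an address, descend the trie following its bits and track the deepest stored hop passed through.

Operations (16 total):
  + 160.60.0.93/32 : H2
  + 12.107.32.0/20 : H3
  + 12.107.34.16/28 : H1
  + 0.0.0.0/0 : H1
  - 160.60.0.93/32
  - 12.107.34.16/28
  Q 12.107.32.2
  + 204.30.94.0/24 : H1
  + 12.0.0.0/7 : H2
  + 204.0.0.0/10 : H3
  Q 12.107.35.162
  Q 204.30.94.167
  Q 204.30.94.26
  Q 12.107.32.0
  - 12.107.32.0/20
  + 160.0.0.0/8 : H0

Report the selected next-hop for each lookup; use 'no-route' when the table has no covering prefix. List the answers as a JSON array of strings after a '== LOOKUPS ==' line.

Apply in order:
  add 160.60.0.93/32 -> H2 at depth 32
  add 12.107.32.0/20 -> H3 at depth 20
  add 12.107.34.16/28 -> H1 at depth 28
  add 0.0.0.0/0 -> H1 at depth 0
  del 160.60.0.93/32 (clear depth 32)
  del 12.107.34.16/28 (clear depth 28)
  ? 12.107.32.2  path d0:H1→d1:-→d2:-→d3:-→d4:-→d5:-→d6:-→d7:-→d8:-→d9:-→d10:-→d11:-→d12:-→d13:-→d14:-→d15:-→d16:-→d17:-→d18:-→d19:-→d20:H3→d21:-→d22:-  best=H3
  add 204.30.94.0/24 -> H1 at depth 24
  add 12.0.0.0/7 -> H2 at depth 7
  add 204.0.0.0/10 -> H3 at depth 10
  ? 12.107.35.162  path d0:H1→d1:-→d2:-→d3:-→d4:-→d5:-→d6:-→d7:H2→d8:-→d9:-→d10:-→d11:-→d12:-→d13:-→d14:-→d15:-→d16:-→d17:-→d18:-→d19:-→d20:H3→d21:-→d22:-→d23:-  best=H3
  ? 204.30.94.167  path d0:H1→d1:-→d2:-→d3:-→d4:-→d5:-→d6:-→d7:-→d8:-→d9:-→d10:H3→d11:-→d12:-→d13:-→d14:-→d15:-→d16:-→d17:-→d18:-→d19:-→d20:-→d21:-→d22:-→d23:-→d24:H1  best=H1
  ? 204.30.94.26  path d0:H1→d1:-→d2:-→d3:-→d4:-→d5:-→d6:-→d7:-→d8:-→d9:-→d10:H3→d11:-→d12:-→d13:-→d14:-→d15:-→d16:-→d17:-→d18:-→d19:-→d20:-→d21:-→d22:-→d23:-→d24:H1  best=H1
  ? 12.107.32.0  path d0:H1→d1:-→d2:-→d3:-→d4:-→d5:-→d6:-→d7:H2→d8:-→d9:-→d10:-→d11:-→d12:-→d13:-→d14:-→d15:-→d16:-→d17:-→d18:-→d19:-→d20:H3→d21:-→d22:-  best=H3
  del 12.107.32.0/20 (clear depth 20)
  add 160.0.0.0/8 -> H0 at depth 8

== LOOKUPS ==
["H3","H3","H1","H1","H3"]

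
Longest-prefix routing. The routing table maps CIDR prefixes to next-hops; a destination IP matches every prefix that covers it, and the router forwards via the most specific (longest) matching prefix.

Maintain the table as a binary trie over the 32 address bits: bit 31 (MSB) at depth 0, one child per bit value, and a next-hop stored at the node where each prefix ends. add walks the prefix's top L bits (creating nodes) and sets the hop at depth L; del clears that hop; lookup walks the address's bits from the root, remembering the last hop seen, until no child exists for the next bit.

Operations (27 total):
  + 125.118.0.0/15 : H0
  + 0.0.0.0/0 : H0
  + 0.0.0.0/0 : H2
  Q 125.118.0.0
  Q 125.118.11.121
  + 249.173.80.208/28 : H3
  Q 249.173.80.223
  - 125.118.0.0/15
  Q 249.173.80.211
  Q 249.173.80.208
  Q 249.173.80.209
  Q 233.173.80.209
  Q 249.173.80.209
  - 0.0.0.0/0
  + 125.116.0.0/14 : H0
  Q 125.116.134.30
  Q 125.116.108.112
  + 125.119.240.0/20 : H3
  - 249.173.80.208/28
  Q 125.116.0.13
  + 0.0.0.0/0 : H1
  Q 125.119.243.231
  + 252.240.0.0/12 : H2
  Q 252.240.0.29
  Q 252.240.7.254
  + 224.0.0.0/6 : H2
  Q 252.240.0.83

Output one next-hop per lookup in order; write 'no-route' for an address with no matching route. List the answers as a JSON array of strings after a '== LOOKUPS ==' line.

Apply in order:
  add 125.118.0.0/15 -> H0 at depth 15
  add 0.0.0.0/0 -> H0 at depth 0
  add 0.0.0.0/0 -> H2 at depth 0
  Q 125.118.0.0: descend 011111010111011 ; hops seen [H2,H0] ; pick H0
  Q 125.118.11.121: descend 011111010111011 ; hops seen [H2,H0] ; pick H0
  add 249.173.80.208/28 -> H3 at depth 28
  Q 249.173.80.223: descend 1111100110101101010100001101 ; hops seen [H2,H3] ; pick H3
  del 125.118.0.0/15 (clear depth 15)
  Q 249.173.80.211: descend 1111100110101101010100001101 ; hops seen [H2,H3] ; pick H3
  Q 249.173.80.208: descend 1111100110101101010100001101 ; hops seen [H2,H3] ; pick H3
  Q 249.173.80.209: descend 1111100110101101010100001101 ; hops seen [H2,H3] ; pick H3
  Q 233.173.80.209: descend 111 ; hops seen [H2] ; pick H2
  Q 249.173.80.209: descend 1111100110101101010100001101 ; hops seen [H2,H3] ; pick H3
  del 0.0.0.0/0 (clear depth 0)
  add 125.116.0.0/14 -> H0 at depth 14
  Q 125.116.134.30: descend 01111101011101 ; hops seen [H0] ; pick H0
  Q 125.116.108.112: descend 01111101011101 ; hops seen [H0] ; pick H0
  add 125.119.240.0/20 -> H3 at depth 20
  del 249.173.80.208/28 (clear depth 28)
  Q 125.116.0.13: descend 01111101011101 ; hops seen [H0] ; pick H0
  add 0.0.0.0/0 -> H1 at depth 0
  Q 125.119.243.231: descend 01111101011101111111 ; hops seen [H1,H0,H3] ; pick H3
  add 252.240.0.0/12 -> H2 at depth 12
  Q 252.240.0.29: descend 111111001111 ; hops seen [H1,H2] ; pick H2
  Q 252.240.7.254: descend 111111001111 ; hops seen [H1,H2] ; pick H2
  add 224.0.0.0/6 -> H2 at depth 6
  Q 252.240.0.83: descend 111111001111 ; hops seen [H1,H2] ; pick H2

== LOOKUPS ==
["H0","H0","H3","H3","H3","H3","H2","H3","H0","H0","H0","H3","H2","H2","H2"]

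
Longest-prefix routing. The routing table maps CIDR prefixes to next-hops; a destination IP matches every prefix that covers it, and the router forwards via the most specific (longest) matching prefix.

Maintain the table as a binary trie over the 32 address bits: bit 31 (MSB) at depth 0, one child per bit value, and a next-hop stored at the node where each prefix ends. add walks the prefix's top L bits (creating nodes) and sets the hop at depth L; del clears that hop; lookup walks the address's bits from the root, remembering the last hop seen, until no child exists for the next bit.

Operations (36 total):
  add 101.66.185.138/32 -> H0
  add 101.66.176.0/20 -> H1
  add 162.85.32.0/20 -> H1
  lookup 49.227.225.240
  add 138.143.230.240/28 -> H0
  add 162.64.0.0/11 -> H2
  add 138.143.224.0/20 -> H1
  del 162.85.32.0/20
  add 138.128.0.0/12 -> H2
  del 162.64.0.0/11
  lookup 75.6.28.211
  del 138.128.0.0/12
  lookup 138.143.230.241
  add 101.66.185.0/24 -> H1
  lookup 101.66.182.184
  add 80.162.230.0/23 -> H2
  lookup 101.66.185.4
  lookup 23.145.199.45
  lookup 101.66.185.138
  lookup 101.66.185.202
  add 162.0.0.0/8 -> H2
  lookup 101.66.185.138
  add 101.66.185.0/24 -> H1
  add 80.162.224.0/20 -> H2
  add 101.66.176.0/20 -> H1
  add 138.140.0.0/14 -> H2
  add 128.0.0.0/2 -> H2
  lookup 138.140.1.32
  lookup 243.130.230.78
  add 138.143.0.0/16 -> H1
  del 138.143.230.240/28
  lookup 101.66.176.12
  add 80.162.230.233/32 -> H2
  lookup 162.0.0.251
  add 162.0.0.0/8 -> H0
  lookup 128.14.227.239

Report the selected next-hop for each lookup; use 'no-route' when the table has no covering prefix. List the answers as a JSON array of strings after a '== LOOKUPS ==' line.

Trace:
  add 101.66.185.138/32 -> H0 at depth 32
  add 101.66.176.0/20 -> H1 at depth 20
  add 162.85.32.0/20 -> H1 at depth 20
  Q 49.227.225.240: descend 0 ; hops seen [∅] ; pick no-route
  add 138.143.230.240/28 -> H0 at depth 28
  add 162.64.0.0/11 -> H2 at depth 11
  add 138.143.224.0/20 -> H1 at depth 20
  - 162.85.32.0/20 clear@20
  add 138.128.0.0/12 -> H2 at depth 12
  - 162.64.0.0/11 clear@11
  Q 75.6.28.211: descend 01 ; hops seen [∅] ; pick no-route
  - 138.128.0.0/12 clear@12
  Q 138.143.230.241: descend 1000101010001111111001101111 ; hops seen [H1,H0] ; pick H0
  add 101.66.185.0/24 -> H1 at depth 24
  Q 101.66.182.184: descend 01100101010000101011 ; hops seen [H1] ; pick H1
  add 80.162.230.0/23 -> H2 at depth 23
  Q 101.66.185.4: descend 011001010100001010111001 ; hops seen [H1,H1] ; pick H1
  Q 23.145.199.45: descend 0 ; hops seen [∅] ; pick no-route
  Q 101.66.185.138: descend 01100101010000101011100110001010 ; hops seen [H1,H1,H0] ; pick H0
  Q 101.66.185.202: descend 0110010101000010101110011 ; hops seen [H1,H1] ; pick H1
  add 162.0.0.0/8 -> H2 at depth 8
  Q 101.66.185.138: descend 01100101010000101011100110001010 ; hops seen [H1,H1,H0] ; pick H0
  add 101.66.185.0/24 -> H1 at depth 24
  add 80.162.224.0/20 -> H2 at depth 20
  add 101.66.176.0/20 -> H1 at depth 20
  add 138.140.0.0/14 -> H2 at depth 14
  add 128.0.0.0/2 -> H2 at depth 2
  Q 138.140.1.32: descend 10001010100011 ; hops seen [H2,H2] ; pick H2
  Q 243.130.230.78: descend 1 ; hops seen [∅] ; pick no-route
  add 138.143.0.0/16 -> H1 at depth 16
  - 138.143.230.240/28 clear@28
  Q 101.66.176.12: descend 01100101010000101011 ; hops seen [H1] ; pick H1
  add 80.162.230.233/32 -> H2 at depth 32
  Q 162.0.0.251: descend 101000100 ; hops seen [H2,H2] ; pick H2
  add 162.0.0.0/8 -> H0 at depth 8
  Q 128.14.227.239: descend 1000 ; hops seen [H2] ; pick H2

== LOOKUPS ==
["no-route","no-route","H0","H1","H1","no-route","H0","H1","H0","H2","no-route","H1","H2","H2"]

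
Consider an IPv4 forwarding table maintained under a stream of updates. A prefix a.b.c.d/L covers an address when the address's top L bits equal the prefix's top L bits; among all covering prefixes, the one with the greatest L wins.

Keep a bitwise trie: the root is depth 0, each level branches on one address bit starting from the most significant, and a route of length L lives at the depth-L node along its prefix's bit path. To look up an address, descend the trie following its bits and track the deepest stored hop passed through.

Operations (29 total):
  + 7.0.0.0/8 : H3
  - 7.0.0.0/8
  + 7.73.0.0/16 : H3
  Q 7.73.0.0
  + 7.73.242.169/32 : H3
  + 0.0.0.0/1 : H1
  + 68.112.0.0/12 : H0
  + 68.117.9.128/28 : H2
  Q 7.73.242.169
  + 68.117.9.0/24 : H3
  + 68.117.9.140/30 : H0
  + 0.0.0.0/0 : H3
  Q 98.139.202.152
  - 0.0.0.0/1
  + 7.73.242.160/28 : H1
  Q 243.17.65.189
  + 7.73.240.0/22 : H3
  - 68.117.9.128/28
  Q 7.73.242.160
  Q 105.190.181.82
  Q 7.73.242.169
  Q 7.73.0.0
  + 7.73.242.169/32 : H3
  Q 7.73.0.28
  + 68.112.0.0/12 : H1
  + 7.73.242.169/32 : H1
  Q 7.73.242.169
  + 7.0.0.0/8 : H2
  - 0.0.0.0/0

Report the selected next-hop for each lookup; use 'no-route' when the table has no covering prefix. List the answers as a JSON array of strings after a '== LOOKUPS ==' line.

Apply in order:
  + 7.0.0.0/8 (H3) depth=8
  - 7.0.0.0/8 clear@8
  + 7.73.0.0/16 (H3) depth=16
  lookup 7.73.0.0: bits 0000011101001001 walk d0:-→d1:-→d2:-→d3:-→d4:-→d5:-→d6:-→d7:-→d8:-→d9:-→d10:-→d11:-→d12:-→d13:-→d14:-→d15:-→d16:H3 -> H3
  + 7.73.242.169/32 (H3) depth=32
  + 0.0.0.0/1 (H1) depth=1
  + 68.112.0.0/12 (H0) depth=12
  + 68.117.9.128/28 (H2) depth=28
  lookup 7.73.242.169: bits 00000111010010011111001010101001 walk d0:-→d1:H1→d2:-→d3:-→d4:-→d5:-→d6:-→d7:-→d8:-→d9:-→d10:-→d11:-→d12:-→d13:-→d14:-→d15:-→d16:H3→d17:-→d18:-→d19:-→d20:-→d21:-→d22:-→d23:-→d24:-→d25:-→d26:-→d27:-→d28:-→d29:-→d30:-→d31:-→d32:H3 -> H3
  + 68.117.9.0/24 (H3) depth=24
  + 68.117.9.140/30 (H0) depth=30
  + 0.0.0.0/0 (H3) depth=0
  lookup 98.139.202.152: bits 01 walk d0:H3→d1:H1→d2:- -> H1
  - 0.0.0.0/1 clear@1
  + 7.73.242.160/28 (H1) depth=28
  lookup 243.17.65.189: bits ε walk d0:H3 -> H3
  + 7.73.240.0/22 (H3) depth=22
  - 68.117.9.128/28 clear@28
  lookup 7.73.242.160: bits 0000011101001001111100101010 walk d0:H3→d1:-→d2:-→d3:-→d4:-→d5:-→d6:-→d7:-→d8:-→d9:-→d10:-→d11:-→d12:-→d13:-→d14:-→d15:-→d16:H3→d17:-→d18:-→d19:-→d20:-→d21:-→d22:H3→d23:-→d24:-→d25:-→d26:-→d27:-→d28:H1 -> H1
  lookup 105.190.181.82: bits 01 walk d0:H3→d1:-→d2:- -> H3
  lookup 7.73.242.169: bits 00000111010010011111001010101001 walk d0:H3→d1:-→d2:-→d3:-→d4:-→d5:-→d6:-→d7:-→d8:-→d9:-→d10:-→d11:-→d12:-→d13:-→d14:-→d15:-→d16:H3→d17:-→d18:-→d19:-→d20:-→d21:-→d22:H3→d23:-→d24:-→d25:-→d26:-→d27:-→d28:H1→d29:-→d30:-→d31:-→d32:H3 -> H3
  lookup 7.73.0.0: bits 0000011101001001 walk d0:H3→d1:-→d2:-→d3:-→d4:-→d5:-→d6:-→d7:-→d8:-→d9:-→d10:-→d11:-→d12:-→d13:-→d14:-→d15:-→d16:H3 -> H3
  + 7.73.242.169/32 (H3) depth=32
  lookup 7.73.0.28: bits 0000011101001001 walk d0:H3→d1:-→d2:-→d3:-→d4:-→d5:-→d6:-→d7:-→d8:-→d9:-→d10:-→d11:-→d12:-→d13:-→d14:-→d15:-→d16:H3 -> H3
  + 68.112.0.0/12 (H1) depth=12
  + 7.73.242.169/32 (H1) depth=32
  lookup 7.73.242.169: bits 00000111010010011111001010101001 walk d0:H3→d1:-→d2:-→d3:-→d4:-→d5:-→d6:-→d7:-→d8:-→d9:-→d10:-→d11:-→d12:-→d13:-→d14:-→d15:-→d16:H3→d17:-→d18:-→d19:-→d20:-→d21:-→d22:H3→d23:-→d24:-→d25:-→d26:-→d27:-→d28:H1→d29:-→d30:-→d31:-→d32:H1 -> H1
  + 7.0.0.0/8 (H2) depth=8
  - 0.0.0.0/0 clear@0

== LOOKUPS ==
["H3","H3","H1","H3","H1","H3","H3","H3","H3","H1"]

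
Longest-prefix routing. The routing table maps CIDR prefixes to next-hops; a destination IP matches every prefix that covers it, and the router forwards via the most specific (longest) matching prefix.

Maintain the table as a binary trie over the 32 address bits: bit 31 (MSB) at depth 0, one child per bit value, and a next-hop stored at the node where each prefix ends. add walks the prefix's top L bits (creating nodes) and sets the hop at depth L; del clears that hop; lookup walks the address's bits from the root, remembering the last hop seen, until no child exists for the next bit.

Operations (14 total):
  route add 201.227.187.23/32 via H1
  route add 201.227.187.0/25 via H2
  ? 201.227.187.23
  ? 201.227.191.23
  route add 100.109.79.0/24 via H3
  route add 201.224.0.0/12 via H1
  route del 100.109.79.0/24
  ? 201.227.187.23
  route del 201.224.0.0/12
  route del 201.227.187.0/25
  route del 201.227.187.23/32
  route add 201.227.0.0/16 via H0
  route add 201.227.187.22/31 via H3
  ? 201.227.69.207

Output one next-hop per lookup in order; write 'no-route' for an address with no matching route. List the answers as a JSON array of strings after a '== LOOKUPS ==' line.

Trace:
  + 201.227.187.23/32 (H1) depth=32
  + 201.227.187.0/25 (H2) depth=25
  ? 201.227.187.23  path d0:-→d1:-→d2:-→d3:-→d4:-→d5:-→d6:-→d7:-→d8:-→d9:-→d10:-→d11:-→d12:-→d13:-→d14:-→d15:-→d16:-→d17:-→d18:-→d19:-→d20:-→d21:-→d22:-→d23:-→d24:-→d25:H2→d26:-→d27:-→d28:-→d29:-→d30:-→d31:-→d32:H1  best=H1
  ? 201.227.191.23  path d0:-→d1:-→d2:-→d3:-→d4:-→d5:-→d6:-→d7:-→d8:-→d9:-→d10:-→d11:-→d12:-→d13:-→d14:-→d15:-→d16:-→d17:-→d18:-→d19:-→d20:-→d21:-  best=no-route
  + 100.109.79.0/24 (H3) depth=24
  + 201.224.0.0/12 (H1) depth=12
  - 100.109.79.0/24 clear@24
  ? 201.227.187.23  path d0:-→d1:-→d2:-→d3:-→d4:-→d5:-→d6:-→d7:-→d8:-→d9:-→d10:-→d11:-→d12:H1→d13:-→d14:-→d15:-→d16:-→d17:-→d18:-→d19:-→d20:-→d21:-→d22:-→d23:-→d24:-→d25:H2→d26:-→d27:-→d28:-→d29:-→d30:-→d31:-→d32:H1  best=H1
  - 201.224.0.0/12 clear@12
  - 201.227.187.0/25 clear@25
  - 201.227.187.23/32 clear@32
  + 201.227.0.0/16 (H0) depth=16
  + 201.227.187.22/31 (H3) depth=31
  ? 201.227.69.207  path d0:-→d1:-→d2:-→d3:-→d4:-→d5:-→d6:-→d7:-→d8:-→d9:-→d10:-→d11:-→d12:-→d13:-→d14:-→d15:-→d16:H0  best=H0

== LOOKUPS ==
["H1","no-route","H1","H0"]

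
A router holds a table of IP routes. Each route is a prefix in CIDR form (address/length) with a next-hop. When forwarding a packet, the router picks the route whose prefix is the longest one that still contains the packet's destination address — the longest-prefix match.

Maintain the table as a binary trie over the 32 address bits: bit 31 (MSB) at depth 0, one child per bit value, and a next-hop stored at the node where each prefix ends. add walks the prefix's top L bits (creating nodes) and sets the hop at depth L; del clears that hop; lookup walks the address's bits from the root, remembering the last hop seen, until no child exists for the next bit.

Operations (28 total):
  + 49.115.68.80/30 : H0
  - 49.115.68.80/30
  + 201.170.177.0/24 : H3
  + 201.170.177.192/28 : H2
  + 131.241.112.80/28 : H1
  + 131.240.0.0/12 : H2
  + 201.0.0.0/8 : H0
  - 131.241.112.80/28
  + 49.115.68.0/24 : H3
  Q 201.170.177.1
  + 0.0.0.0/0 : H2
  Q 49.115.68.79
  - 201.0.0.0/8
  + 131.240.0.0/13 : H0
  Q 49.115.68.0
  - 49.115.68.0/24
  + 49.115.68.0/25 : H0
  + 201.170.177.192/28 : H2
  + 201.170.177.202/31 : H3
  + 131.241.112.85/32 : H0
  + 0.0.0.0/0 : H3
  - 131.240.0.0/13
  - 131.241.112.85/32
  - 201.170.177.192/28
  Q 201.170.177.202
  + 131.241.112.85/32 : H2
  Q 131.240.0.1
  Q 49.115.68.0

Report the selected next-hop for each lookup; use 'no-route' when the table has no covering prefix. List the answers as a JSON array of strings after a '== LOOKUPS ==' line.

Trace:
  add 49.115.68.80/30 -> H0 at depth 30
  del 49.115.68.80/30 (clear depth 30)
  add 201.170.177.0/24 -> H3 at depth 24
  add 201.170.177.192/28 -> H2 at depth 28
  add 131.241.112.80/28 -> H1 at depth 28
  add 131.240.0.0/12 -> H2 at depth 12
  add 201.0.0.0/8 -> H0 at depth 8
  del 131.241.112.80/28 (clear depth 28)
  add 49.115.68.0/24 -> H3 at depth 24
  Q 201.170.177.1: descend 110010011010101010110001 ; hops seen [H0,H3] ; pick H3
  add 0.0.0.0/0 -> H2 at depth 0
  Q 49.115.68.79: descend 001100010111001101000100010 ; hops seen [H2,H3] ; pick H3
  del 201.0.0.0/8 (clear depth 8)
  add 131.240.0.0/13 -> H0 at depth 13
  Q 49.115.68.0: descend 0011000101110011010001000 ; hops seen [H2,H3] ; pick H3
  del 49.115.68.0/24 (clear depth 24)
  add 49.115.68.0/25 -> H0 at depth 25
  add 201.170.177.192/28 -> H2 at depth 28
  add 201.170.177.202/31 -> H3 at depth 31
  add 131.241.112.85/32 -> H0 at depth 32
  add 0.0.0.0/0 -> H3 at depth 0
  del 131.240.0.0/13 (clear depth 13)
  del 131.241.112.85/32 (clear depth 32)
  del 201.170.177.192/28 (clear depth 28)
  Q 201.170.177.202: descend 1100100110101010101100011100101 ; hops seen [H3,H3,H3] ; pick H3
  add 131.241.112.85/32 -> H2 at depth 32
  Q 131.240.0.1: descend 100000111111000 ; hops seen [H3,H2] ; pick H2
  Q 49.115.68.0: descend 0011000101110011010001000 ; hops seen [H3,H0] ; pick H0

== LOOKUPS ==
["H3","H3","H3","H3","H2","H0"]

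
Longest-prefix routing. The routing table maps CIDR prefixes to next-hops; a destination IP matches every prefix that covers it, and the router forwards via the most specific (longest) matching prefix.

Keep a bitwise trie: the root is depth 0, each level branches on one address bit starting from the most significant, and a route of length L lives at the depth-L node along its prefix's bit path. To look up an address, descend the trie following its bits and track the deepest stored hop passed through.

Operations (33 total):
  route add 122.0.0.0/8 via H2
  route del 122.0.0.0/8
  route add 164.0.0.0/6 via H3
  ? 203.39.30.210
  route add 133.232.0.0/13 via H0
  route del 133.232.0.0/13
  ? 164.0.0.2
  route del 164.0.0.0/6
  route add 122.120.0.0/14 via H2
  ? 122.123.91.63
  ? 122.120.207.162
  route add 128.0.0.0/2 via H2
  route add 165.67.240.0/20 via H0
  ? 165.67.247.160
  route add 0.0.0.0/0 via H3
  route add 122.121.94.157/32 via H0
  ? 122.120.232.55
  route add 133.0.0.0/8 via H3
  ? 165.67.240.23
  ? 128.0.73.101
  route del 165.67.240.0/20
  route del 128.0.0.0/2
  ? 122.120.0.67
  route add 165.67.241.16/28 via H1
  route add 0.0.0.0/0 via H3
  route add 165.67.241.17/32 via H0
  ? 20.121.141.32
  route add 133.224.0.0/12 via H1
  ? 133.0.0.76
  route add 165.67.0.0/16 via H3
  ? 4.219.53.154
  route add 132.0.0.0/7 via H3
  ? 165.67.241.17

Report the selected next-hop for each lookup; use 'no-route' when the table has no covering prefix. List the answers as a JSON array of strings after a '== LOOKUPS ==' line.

Apply in order:
  + 122.0.0.0/8 (H2) depth=8
  - 122.0.0.0/8 clear@8
  + 164.0.0.0/6 (H3) depth=6
  Q 203.39.30.210: descend 1 ; hops seen [∅] ; pick no-route
  + 133.232.0.0/13 (H0) depth=13
  - 133.232.0.0/13 clear@13
  Q 164.0.0.2: descend 101001 ; hops seen [H3] ; pick H3
  - 164.0.0.0/6 clear@6
  + 122.120.0.0/14 (H2) depth=14
  Q 122.123.91.63: descend 01111010011110 ; hops seen [H2] ; pick H2
  Q 122.120.207.162: descend 01111010011110 ; hops seen [H2] ; pick H2
  + 128.0.0.0/2 (H2) depth=2
  + 165.67.240.0/20 (H0) depth=20
  Q 165.67.247.160: descend 10100101010000111111 ; hops seen [H2,H0] ; pick H0
  + 0.0.0.0/0 (H3) depth=0
  + 122.121.94.157/32 (H0) depth=32
  Q 122.120.232.55: descend 011110100111100 ; hops seen [H3,H2] ; pick H2
  + 133.0.0.0/8 (H3) depth=8
  Q 165.67.240.23: descend 10100101010000111111 ; hops seen [H3,H2,H0] ; pick H0
  Q 128.0.73.101: descend 10000 ; hops seen [H3,H2] ; pick H2
  - 165.67.240.0/20 clear@20
  - 128.0.0.0/2 clear@2
  Q 122.120.0.67: descend 011110100111100 ; hops seen [H3,H2] ; pick H2
  + 165.67.241.16/28 (H1) depth=28
  + 0.0.0.0/0 (H3) depth=0
  + 165.67.241.17/32 (H0) depth=32
  Q 20.121.141.32: descend 0 ; hops seen [H3] ; pick H3
  + 133.224.0.0/12 (H1) depth=12
  Q 133.0.0.76: descend 10000101 ; hops seen [H3,H3] ; pick H3
  + 165.67.0.0/16 (H3) depth=16
  Q 4.219.53.154: descend 0 ; hops seen [H3] ; pick H3
  + 132.0.0.0/7 (H3) depth=7
  Q 165.67.241.17: descend 10100101010000111111000100010001 ; hops seen [H3,H3,H1,H0] ; pick H0

== LOOKUPS ==
["no-route","H3","H2","H2","H0","H2","H0","H2","H2","H3","H3","H3","H0"]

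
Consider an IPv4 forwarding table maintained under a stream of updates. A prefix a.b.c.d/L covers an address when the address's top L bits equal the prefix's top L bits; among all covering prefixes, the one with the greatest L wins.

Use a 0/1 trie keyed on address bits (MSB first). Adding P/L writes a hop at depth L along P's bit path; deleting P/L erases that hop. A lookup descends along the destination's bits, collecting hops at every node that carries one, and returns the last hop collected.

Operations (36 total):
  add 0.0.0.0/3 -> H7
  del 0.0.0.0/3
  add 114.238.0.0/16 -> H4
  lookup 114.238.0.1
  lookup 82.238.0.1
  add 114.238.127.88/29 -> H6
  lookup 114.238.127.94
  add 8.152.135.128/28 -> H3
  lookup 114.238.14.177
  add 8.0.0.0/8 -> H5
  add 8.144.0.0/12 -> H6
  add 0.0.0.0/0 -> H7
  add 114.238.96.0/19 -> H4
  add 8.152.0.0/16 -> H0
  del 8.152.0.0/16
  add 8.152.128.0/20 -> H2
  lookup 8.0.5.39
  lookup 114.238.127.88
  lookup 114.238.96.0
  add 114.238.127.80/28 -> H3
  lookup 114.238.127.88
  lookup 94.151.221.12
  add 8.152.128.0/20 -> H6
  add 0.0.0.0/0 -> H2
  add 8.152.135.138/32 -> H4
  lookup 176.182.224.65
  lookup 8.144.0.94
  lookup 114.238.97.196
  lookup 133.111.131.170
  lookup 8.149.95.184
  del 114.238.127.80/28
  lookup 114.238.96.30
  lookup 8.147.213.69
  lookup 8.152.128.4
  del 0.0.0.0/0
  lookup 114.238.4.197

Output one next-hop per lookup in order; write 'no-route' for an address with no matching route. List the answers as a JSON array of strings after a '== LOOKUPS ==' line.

Process each operation:
  + 0.0.0.0/3 (H7) depth=3
  del 0.0.0.0/3 (clear depth 3)
  + 114.238.0.0/16 (H4) depth=16
  Q 114.238.0.1: descend 0111001011101110 ; hops seen [H4] ; pick H4
  Q 82.238.0.1: descend 01 ; hops seen [∅] ; pick no-route
  + 114.238.127.88/29 (H6) depth=29
  Q 114.238.127.94: descend 01110010111011100111111101011 ; hops seen [H4,H6] ; pick H6
  + 8.152.135.128/28 (H3) depth=28
  Q 114.238.14.177: descend 01110010111011100 ; hops seen [H4] ; pick H4
  + 8.0.0.0/8 (H5) depth=8
  + 8.144.0.0/12 (H6) depth=12
  + 0.0.0.0/0 (H7) depth=0
  + 114.238.96.0/19 (H4) depth=19
  + 8.152.0.0/16 (H0) depth=16
  del 8.152.0.0/16 (clear depth 16)
  + 8.152.128.0/20 (H2) depth=20
  Q 8.0.5.39: descend 00001000 ; hops seen [H7,H5] ; pick H5
  Q 114.238.127.88: descend 01110010111011100111111101011 ; hops seen [H7,H4,H4,H6] ; pick H6
  Q 114.238.96.0: descend 0111001011101110011 ; hops seen [H7,H4,H4] ; pick H4
  + 114.238.127.80/28 (H3) depth=28
  Q 114.238.127.88: descend 01110010111011100111111101011 ; hops seen [H7,H4,H4,H3,H6] ; pick H6
  Q 94.151.221.12: descend 01 ; hops seen [H7] ; pick H7
  + 8.152.128.0/20 (H6) depth=20
  + 0.0.0.0/0 (H2) depth=0
  + 8.152.135.138/32 (H4) depth=32
  Q 176.182.224.65: descend ε ; hops seen [H2] ; pick H2
  Q 8.144.0.94: descend 000010001001 ; hops seen [H2,H5,H6] ; pick H6
  Q 114.238.97.196: descend 0111001011101110011 ; hops seen [H2,H4,H4] ; pick H4
  Q 133.111.131.170: descend ε ; hops seen [H2] ; pick H2
  Q 8.149.95.184: descend 000010001001 ; hops seen [H2,H5,H6] ; pick H6
  del 114.238.127.80/28 (clear depth 28)
  Q 114.238.96.30: descend 0111001011101110011 ; hops seen [H2,H4,H4] ; pick H4
  Q 8.147.213.69: descend 000010001001 ; hops seen [H2,H5,H6] ; pick H6
  Q 8.152.128.4: descend 000010001001100010000 ; hops seen [H2,H5,H6,H6] ; pick H6
  del 0.0.0.0/0 (clear depth 0)
  Q 114.238.4.197: descend 01110010111011100 ; hops seen [H4] ; pick H4

== LOOKUPS ==
["H4","no-route","H6","H4","H5","H6","H4","H6","H7","H2","H6","H4","H2","H6","H4","H6","H6","H4"]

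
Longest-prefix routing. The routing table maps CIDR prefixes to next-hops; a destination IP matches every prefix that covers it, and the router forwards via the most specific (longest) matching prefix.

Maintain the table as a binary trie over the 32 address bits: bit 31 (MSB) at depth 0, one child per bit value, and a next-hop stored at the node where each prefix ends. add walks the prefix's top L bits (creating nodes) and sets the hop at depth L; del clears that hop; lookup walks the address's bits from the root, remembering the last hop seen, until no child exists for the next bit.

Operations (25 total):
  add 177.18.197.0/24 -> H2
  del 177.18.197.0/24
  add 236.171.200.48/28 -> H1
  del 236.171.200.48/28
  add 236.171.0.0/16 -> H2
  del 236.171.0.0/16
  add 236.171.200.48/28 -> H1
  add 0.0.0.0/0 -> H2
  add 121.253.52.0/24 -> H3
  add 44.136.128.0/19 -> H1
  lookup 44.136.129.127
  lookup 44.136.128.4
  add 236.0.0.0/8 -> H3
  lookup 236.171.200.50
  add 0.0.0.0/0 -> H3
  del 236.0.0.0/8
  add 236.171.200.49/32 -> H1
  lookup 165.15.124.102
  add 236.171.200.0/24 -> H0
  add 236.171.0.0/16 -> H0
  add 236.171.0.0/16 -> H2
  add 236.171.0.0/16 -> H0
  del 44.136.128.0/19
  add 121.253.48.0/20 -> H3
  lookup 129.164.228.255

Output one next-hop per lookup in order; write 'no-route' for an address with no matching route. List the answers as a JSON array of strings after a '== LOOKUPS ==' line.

Process each operation:
  add 177.18.197.0/24 -> H2 at depth 24
  del 177.18.197.0/24 (clear depth 24)
  add 236.171.200.48/28 -> H1 at depth 28
  del 236.171.200.48/28 (clear depth 28)
  add 236.171.0.0/16 -> H2 at depth 16
  del 236.171.0.0/16 (clear depth 16)
  add 236.171.200.48/28 -> H1 at depth 28
  add 0.0.0.0/0 -> H2 at depth 0
  add 121.253.52.0/24 -> H3 at depth 24
  add 44.136.128.0/19 -> H1 at depth 19
  ? 44.136.129.127  path d0:H2→d1:-→d2:-→d3:-→d4:-→d5:-→d6:-→d7:-→d8:-→d9:-→d10:-→d11:-→d12:-→d13:-→d14:-→d15:-→d16:-→d17:-→d18:-→d19:H1  best=H1
  ? 44.136.128.4  path d0:H2→d1:-→d2:-→d3:-→d4:-→d5:-→d6:-→d7:-→d8:-→d9:-→d10:-→d11:-→d12:-→d13:-→d14:-→d15:-→d16:-→d17:-→d18:-→d19:H1  best=H1
  add 236.0.0.0/8 -> H3 at depth 8
  ? 236.171.200.50  path d0:H2→d1:-→d2:-→d3:-→d4:-→d5:-→d6:-→d7:-→d8:H3→d9:-→d10:-→d11:-→d12:-→d13:-→d14:-→d15:-→d16:-→d17:-→d18:-→d19:-→d20:-→d21:-→d22:-→d23:-→d24:-→d25:-→d26:-→d27:-→d28:H1  best=H1
  add 0.0.0.0/0 -> H3 at depth 0
  del 236.0.0.0/8 (clear depth 8)
  add 236.171.200.49/32 -> H1 at depth 32
  ? 165.15.124.102  path d0:H3→d1:-→d2:-→d3:-  best=H3
  add 236.171.200.0/24 -> H0 at depth 24
  add 236.171.0.0/16 -> H0 at depth 16
  add 236.171.0.0/16 -> H2 at depth 16
  add 236.171.0.0/16 -> H0 at depth 16
  del 44.136.128.0/19 (clear depth 19)
  add 121.253.48.0/20 -> H3 at depth 20
  ? 129.164.228.255  path d0:H3→d1:-→d2:-  best=H3

== LOOKUPS ==
["H1","H1","H1","H3","H3"]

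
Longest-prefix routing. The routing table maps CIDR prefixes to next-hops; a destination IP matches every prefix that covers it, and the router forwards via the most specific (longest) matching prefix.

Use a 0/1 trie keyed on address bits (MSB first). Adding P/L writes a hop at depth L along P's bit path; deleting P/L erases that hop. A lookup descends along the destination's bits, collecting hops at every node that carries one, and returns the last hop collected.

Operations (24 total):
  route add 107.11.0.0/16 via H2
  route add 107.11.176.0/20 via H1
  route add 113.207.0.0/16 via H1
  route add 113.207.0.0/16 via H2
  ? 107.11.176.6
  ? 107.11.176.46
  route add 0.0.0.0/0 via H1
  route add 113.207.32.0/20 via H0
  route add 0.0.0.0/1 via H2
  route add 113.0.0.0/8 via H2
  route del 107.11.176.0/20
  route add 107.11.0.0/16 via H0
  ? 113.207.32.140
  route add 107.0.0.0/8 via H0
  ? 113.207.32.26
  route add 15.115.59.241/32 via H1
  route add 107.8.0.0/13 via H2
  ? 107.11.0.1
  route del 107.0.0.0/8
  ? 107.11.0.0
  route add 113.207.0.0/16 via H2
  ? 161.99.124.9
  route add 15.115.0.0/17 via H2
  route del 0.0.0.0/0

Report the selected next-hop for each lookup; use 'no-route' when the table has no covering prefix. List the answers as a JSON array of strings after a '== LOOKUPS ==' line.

Trace:
  + 107.11.0.0/16 (H2) depth=16
  + 107.11.176.0/20 (H1) depth=20
  + 113.207.0.0/16 (H1) depth=16
  + 113.207.0.0/16 (H2) depth=16
  Q 107.11.176.6: descend 01101011000010111011 ; hops seen [H2,H1] ; pick H1
  Q 107.11.176.46: descend 01101011000010111011 ; hops seen [H2,H1] ; pick H1
  + 0.0.0.0/0 (H1) depth=0
  + 113.207.32.0/20 (H0) depth=20
  + 0.0.0.0/1 (H2) depth=1
  + 113.0.0.0/8 (H2) depth=8
  del 107.11.176.0/20 (clear depth 20)
  + 107.11.0.0/16 (H0) depth=16
  Q 113.207.32.140: descend 01110001110011110010 ; hops seen [H1,H2,H2,H2,H0] ; pick H0
  + 107.0.0.0/8 (H0) depth=8
  Q 113.207.32.26: descend 01110001110011110010 ; hops seen [H1,H2,H2,H2,H0] ; pick H0
  + 15.115.59.241/32 (H1) depth=32
  + 107.8.0.0/13 (H2) depth=13
  Q 107.11.0.1: descend 0110101100001011 ; hops seen [H1,H2,H0,H2,H0] ; pick H0
  del 107.0.0.0/8 (clear depth 8)
  Q 107.11.0.0: descend 0110101100001011 ; hops seen [H1,H2,H2,H0] ; pick H0
  + 113.207.0.0/16 (H2) depth=16
  Q 161.99.124.9: descend ε ; hops seen [H1] ; pick H1
  + 15.115.0.0/17 (H2) depth=17
  del 0.0.0.0/0 (clear depth 0)

== LOOKUPS ==
["H1","H1","H0","H0","H0","H0","H1"]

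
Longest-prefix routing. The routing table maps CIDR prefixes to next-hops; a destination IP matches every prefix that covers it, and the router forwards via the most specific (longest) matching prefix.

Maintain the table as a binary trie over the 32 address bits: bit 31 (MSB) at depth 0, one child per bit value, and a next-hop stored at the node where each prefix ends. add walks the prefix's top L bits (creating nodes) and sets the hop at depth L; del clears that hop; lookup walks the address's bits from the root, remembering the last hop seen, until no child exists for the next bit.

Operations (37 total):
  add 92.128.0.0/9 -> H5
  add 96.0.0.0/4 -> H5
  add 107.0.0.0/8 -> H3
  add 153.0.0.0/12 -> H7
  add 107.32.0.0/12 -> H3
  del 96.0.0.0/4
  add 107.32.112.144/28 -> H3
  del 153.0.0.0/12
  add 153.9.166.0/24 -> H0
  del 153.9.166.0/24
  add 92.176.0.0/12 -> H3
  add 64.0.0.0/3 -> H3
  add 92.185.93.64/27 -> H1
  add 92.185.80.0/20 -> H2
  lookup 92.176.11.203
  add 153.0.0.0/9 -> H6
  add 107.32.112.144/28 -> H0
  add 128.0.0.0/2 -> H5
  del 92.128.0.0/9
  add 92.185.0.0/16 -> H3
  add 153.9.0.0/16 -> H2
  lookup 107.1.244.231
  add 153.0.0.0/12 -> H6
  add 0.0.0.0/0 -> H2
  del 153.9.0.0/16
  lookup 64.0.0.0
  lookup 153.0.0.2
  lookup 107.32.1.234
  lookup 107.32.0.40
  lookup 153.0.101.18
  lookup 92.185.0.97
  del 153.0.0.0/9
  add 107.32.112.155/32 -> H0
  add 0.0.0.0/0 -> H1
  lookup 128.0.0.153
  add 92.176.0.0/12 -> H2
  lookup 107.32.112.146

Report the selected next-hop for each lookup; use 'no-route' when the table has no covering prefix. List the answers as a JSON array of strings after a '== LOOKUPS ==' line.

Trace:
  + 92.128.0.0/9 (H5) depth=9
  + 96.0.0.0/4 (H5) depth=4
  + 107.0.0.0/8 (H3) depth=8
  + 153.0.0.0/12 (H7) depth=12
  + 107.32.0.0/12 (H3) depth=12
  - 96.0.0.0/4 clear@4
  + 107.32.112.144/28 (H3) depth=28
  - 153.0.0.0/12 clear@12
  + 153.9.166.0/24 (H0) depth=24
  - 153.9.166.0/24 clear@24
  + 92.176.0.0/12 (H3) depth=12
  + 64.0.0.0/3 (H3) depth=3
  + 92.185.93.64/27 (H1) depth=27
  + 92.185.80.0/20 (H2) depth=20
  lookup 92.176.11.203: bits 010111001011 walk d0:-→d1:-→d2:-→d3:H3→d4:-→d5:-→d6:-→d7:-→d8:-→d9:H5→d10:-→d11:-→d12:H3 -> H3
  + 153.0.0.0/9 (H6) depth=9
  + 107.32.112.144/28 (H0) depth=28
  + 128.0.0.0/2 (H5) depth=2
  - 92.128.0.0/9 clear@9
  + 92.185.0.0/16 (H3) depth=16
  + 153.9.0.0/16 (H2) depth=16
  lookup 107.1.244.231: bits 0110101100 walk d0:-→d1:-→d2:-→d3:-→d4:-→d5:-→d6:-→d7:-→d8:H3→d9:-→d10:- -> H3
  + 153.0.0.0/12 (H6) depth=12
  + 0.0.0.0/0 (H2) depth=0
  - 153.9.0.0/16 clear@16
  lookup 64.0.0.0: bits 010 walk d0:H2→d1:-→d2:-→d3:H3 -> H3
  lookup 153.0.0.2: bits 100110010000 walk d0:H2→d1:-→d2:H5→d3:-→d4:-→d5:-→d6:-→d7:-→d8:-→d9:H6→d10:-→d11:-→d12:H6 -> H6
  lookup 107.32.1.234: bits 01101011001000000 walk d0:H2→d1:-→d2:-→d3:-→d4:-→d5:-→d6:-→d7:-→d8:H3→d9:-→d10:-→d11:-→d12:H3→d13:-→d14:-→d15:-→d16:-→d17:- -> H3
  lookup 107.32.0.40: bits 01101011001000000 walk d0:H2→d1:-→d2:-→d3:-→d4:-→d5:-→d6:-→d7:-→d8:H3→d9:-→d10:-→d11:-→d12:H3→d13:-→d14:-→d15:-→d16:-→d17:- -> H3
  lookup 153.0.101.18: bits 100110010000 walk d0:H2→d1:-→d2:H5→d3:-→d4:-→d5:-→d6:-→d7:-→d8:-→d9:H6→d10:-→d11:-→d12:H6 -> H6
  lookup 92.185.0.97: bits 01011100101110010 walk d0:H2→d1:-→d2:-→d3:H3→d4:-→d5:-→d6:-→d7:-→d8:-→d9:-→d10:-→d11:-→d12:H3→d13:-→d14:-→d15:-→d16:H3→d17:- -> H3
  - 153.0.0.0/9 clear@9
  + 107.32.112.155/32 (H0) depth=32
  + 0.0.0.0/0 (H1) depth=0
  lookup 128.0.0.153: bits 100 walk d0:H1→d1:-→d2:H5→d3:- -> H5
  + 92.176.0.0/12 (H2) depth=12
  lookup 107.32.112.146: bits 0110101100100000011100001001 walk d0:H1→d1:-→d2:-→d3:-→d4:-→d5:-→d6:-→d7:-→d8:H3→d9:-→d10:-→d11:-→d12:H3→d13:-→d14:-→d15:-→d16:-→d17:-→d18:-→d19:-→d20:-→d21:-→d22:-→d23:-→d24:-→d25:-→d26:-→d27:-→d28:H0 -> H0

== LOOKUPS ==
["H3","H3","H3","H6","H3","H3","H6","H3","H5","H0"]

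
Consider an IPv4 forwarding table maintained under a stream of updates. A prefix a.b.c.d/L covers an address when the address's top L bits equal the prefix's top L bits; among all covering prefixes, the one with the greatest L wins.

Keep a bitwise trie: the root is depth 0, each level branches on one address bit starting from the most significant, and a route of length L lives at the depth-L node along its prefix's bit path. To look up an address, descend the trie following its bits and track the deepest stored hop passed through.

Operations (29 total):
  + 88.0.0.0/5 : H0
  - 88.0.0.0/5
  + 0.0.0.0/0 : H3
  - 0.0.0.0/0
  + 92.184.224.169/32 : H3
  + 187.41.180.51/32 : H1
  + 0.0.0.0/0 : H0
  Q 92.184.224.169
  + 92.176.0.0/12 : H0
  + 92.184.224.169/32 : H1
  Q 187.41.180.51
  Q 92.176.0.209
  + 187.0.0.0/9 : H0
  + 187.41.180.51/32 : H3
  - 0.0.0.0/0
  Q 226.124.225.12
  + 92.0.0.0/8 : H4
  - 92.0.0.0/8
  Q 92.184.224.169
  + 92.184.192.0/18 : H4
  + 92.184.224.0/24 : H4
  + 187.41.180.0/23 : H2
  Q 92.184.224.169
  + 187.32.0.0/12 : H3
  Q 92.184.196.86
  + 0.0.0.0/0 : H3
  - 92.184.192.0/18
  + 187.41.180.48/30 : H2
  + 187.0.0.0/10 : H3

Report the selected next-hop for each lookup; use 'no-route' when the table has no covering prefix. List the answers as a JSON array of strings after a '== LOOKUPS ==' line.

Apply in order:
  + 88.0.0.0/5 (H0) depth=5
  del 88.0.0.0/5 (clear depth 5)
  + 0.0.0.0/0 (H3) depth=0
  del 0.0.0.0/0 (clear depth 0)
  + 92.184.224.169/32 (H3) depth=32
  + 187.41.180.51/32 (H1) depth=32
  + 0.0.0.0/0 (H0) depth=0
  Q 92.184.224.169: descend 01011100101110001110000010101001 ; hops seen [H0,H3] ; pick H3
  + 92.176.0.0/12 (H0) depth=12
  + 92.184.224.169/32 (H1) depth=32
  Q 187.41.180.51: descend 10111011001010011011010000110011 ; hops seen [H0,H1] ; pick H1
  Q 92.176.0.209: descend 010111001011 ; hops seen [H0,H0] ; pick H0
  + 187.0.0.0/9 (H0) depth=9
  + 187.41.180.51/32 (H3) depth=32
  del 0.0.0.0/0 (clear depth 0)
  Q 226.124.225.12: descend 1 ; hops seen [∅] ; pick no-route
  + 92.0.0.0/8 (H4) depth=8
  del 92.0.0.0/8 (clear depth 8)
  Q 92.184.224.169: descend 01011100101110001110000010101001 ; hops seen [H0,H1] ; pick H1
  + 92.184.192.0/18 (H4) depth=18
  + 92.184.224.0/24 (H4) depth=24
  + 187.41.180.0/23 (H2) depth=23
  Q 92.184.224.169: descend 01011100101110001110000010101001 ; hops seen [H0,H4,H4,H1] ; pick H1
  + 187.32.0.0/12 (H3) depth=12
  Q 92.184.196.86: descend 010111001011100011 ; hops seen [H0,H4] ; pick H4
  + 0.0.0.0/0 (H3) depth=0
  del 92.184.192.0/18 (clear depth 18)
  + 187.41.180.48/30 (H2) depth=30
  + 187.0.0.0/10 (H3) depth=10

== LOOKUPS ==
["H3","H1","H0","no-route","H1","H1","H4"]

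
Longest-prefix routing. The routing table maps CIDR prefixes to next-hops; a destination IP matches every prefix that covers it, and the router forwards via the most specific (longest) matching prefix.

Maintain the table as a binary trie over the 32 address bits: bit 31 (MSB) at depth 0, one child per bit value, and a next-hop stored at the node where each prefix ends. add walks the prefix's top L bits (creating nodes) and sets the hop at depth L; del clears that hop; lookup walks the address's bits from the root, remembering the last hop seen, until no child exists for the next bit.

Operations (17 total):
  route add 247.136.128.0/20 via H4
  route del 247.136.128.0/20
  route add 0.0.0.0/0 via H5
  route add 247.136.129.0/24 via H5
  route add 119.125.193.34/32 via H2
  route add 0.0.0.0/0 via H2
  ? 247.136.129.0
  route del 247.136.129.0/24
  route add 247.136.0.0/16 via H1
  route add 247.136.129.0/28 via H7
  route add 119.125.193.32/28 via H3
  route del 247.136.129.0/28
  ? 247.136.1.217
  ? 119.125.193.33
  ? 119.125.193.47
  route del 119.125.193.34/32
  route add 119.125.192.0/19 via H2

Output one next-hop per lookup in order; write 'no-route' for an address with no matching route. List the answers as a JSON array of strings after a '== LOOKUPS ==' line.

Process each operation:
  add 247.136.128.0/20 -> H4 at depth 20
  - 247.136.128.0/20 clear@20
  add 0.0.0.0/0 -> H5 at depth 0
  add 247.136.129.0/24 -> H5 at depth 24
  add 119.125.193.34/32 -> H2 at depth 32
  add 0.0.0.0/0 -> H2 at depth 0
  ? 247.136.129.0  path d0:H2→d1:-→d2:-→d3:-→d4:-→d5:-→d6:-→d7:-→d8:-→d9:-→d10:-→d11:-→d12:-→d13:-→d14:-→d15:-→d16:-→d17:-→d18:-→d19:-→d20:-→d21:-→d22:-→d23:-→d24:H5  best=H5
  - 247.136.129.0/24 clear@24
  add 247.136.0.0/16 -> H1 at depth 16
  add 247.136.129.0/28 -> H7 at depth 28
  add 119.125.193.32/28 -> H3 at depth 28
  - 247.136.129.0/28 clear@28
  ? 247.136.1.217  path d0:H2→d1:-→d2:-→d3:-→d4:-→d5:-→d6:-→d7:-→d8:-→d9:-→d10:-→d11:-→d12:-→d13:-→d14:-→d15:-→d16:H1  best=H1
  ? 119.125.193.33  path d0:H2→d1:-→d2:-→d3:-→d4:-→d5:-→d6:-→d7:-→d8:-→d9:-→d10:-→d11:-→d12:-→d13:-→d14:-→d15:-→d16:-→d17:-→d18:-→d19:-→d20:-→d21:-→d22:-→d23:-→d24:-→d25:-→d26:-→d27:-→d28:H3→d29:-→d30:-  best=H3
  ? 119.125.193.47  path d0:H2→d1:-→d2:-→d3:-→d4:-→d5:-→d6:-→d7:-→d8:-→d9:-→d10:-→d11:-→d12:-→d13:-→d14:-→d15:-→d16:-→d17:-→d18:-→d19:-→d20:-→d21:-→d22:-→d23:-→d24:-→d25:-→d26:-→d27:-→d28:H3  best=H3
  - 119.125.193.34/32 clear@32
  add 119.125.192.0/19 -> H2 at depth 19

== LOOKUPS ==
["H5","H1","H3","H3"]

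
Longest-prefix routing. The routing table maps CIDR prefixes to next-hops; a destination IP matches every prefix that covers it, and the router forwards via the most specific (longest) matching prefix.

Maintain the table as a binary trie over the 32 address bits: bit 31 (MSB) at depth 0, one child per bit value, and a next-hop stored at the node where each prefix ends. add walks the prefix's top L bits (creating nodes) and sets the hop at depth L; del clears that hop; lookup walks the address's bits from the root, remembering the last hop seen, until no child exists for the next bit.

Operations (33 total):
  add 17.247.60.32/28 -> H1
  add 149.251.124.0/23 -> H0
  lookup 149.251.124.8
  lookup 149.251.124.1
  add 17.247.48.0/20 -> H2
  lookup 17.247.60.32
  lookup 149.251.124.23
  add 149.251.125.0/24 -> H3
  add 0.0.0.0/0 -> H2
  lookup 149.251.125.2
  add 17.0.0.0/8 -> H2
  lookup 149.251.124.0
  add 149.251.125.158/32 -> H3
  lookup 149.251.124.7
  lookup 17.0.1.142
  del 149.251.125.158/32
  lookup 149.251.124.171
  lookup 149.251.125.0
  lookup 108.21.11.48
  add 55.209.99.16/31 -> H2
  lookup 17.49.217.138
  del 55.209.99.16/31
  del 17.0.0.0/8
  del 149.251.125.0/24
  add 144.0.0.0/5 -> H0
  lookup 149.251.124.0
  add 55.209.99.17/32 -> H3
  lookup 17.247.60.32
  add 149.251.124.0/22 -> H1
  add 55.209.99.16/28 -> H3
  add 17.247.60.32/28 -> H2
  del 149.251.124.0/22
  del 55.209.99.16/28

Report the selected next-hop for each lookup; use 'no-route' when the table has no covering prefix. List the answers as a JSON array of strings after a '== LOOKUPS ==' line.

Apply in order:
  + 17.247.60.32/28 (H1) depth=28
  + 149.251.124.0/23 (H0) depth=23
  lookup 149.251.124.8: bits 10010101111110110111110 walk d0:-→d1:-→d2:-→d3:-→d4:-→d5:-→d6:-→d7:-→d8:-→d9:-→d10:-→d11:-→d12:-→d13:-→d14:-→d15:-→d16:-→d17:-→d18:-→d19:-→d20:-→d21:-→d22:-→d23:H0 -> H0
  lookup 149.251.124.1: bits 10010101111110110111110 walk d0:-→d1:-→d2:-→d3:-→d4:-→d5:-→d6:-→d7:-→d8:-→d9:-→d10:-→d11:-→d12:-→d13:-→d14:-→d15:-→d16:-→d17:-→d18:-→d19:-→d20:-→d21:-→d22:-→d23:H0 -> H0
  + 17.247.48.0/20 (H2) depth=20
  lookup 17.247.60.32: bits 0001000111110111001111000010 walk d0:-→d1:-→d2:-→d3:-→d4:-→d5:-→d6:-→d7:-→d8:-→d9:-→d10:-→d11:-→d12:-→d13:-→d14:-→d15:-→d16:-→d17:-→d18:-→d19:-→d20:H2→d21:-→d22:-→d23:-→d24:-→d25:-→d26:-→d27:-→d28:H1 -> H1
  lookup 149.251.124.23: bits 10010101111110110111110 walk d0:-→d1:-→d2:-→d3:-→d4:-→d5:-→d6:-→d7:-→d8:-→d9:-→d10:-→d11:-→d12:-→d13:-→d14:-→d15:-→d16:-→d17:-→d18:-→d19:-→d20:-→d21:-→d22:-→d23:H0 -> H0
  + 149.251.125.0/24 (H3) depth=24
  + 0.0.0.0/0 (H2) depth=0
  lookup 149.251.125.2: bits 100101011111101101111101 walk d0:H2→d1:-→d2:-→d3:-→d4:-→d5:-→d6:-→d7:-→d8:-→d9:-→d10:-→d11:-→d12:-→d13:-→d14:-→d15:-→d16:-→d17:-→d18:-→d19:-→d20:-→d21:-→d22:-→d23:H0→d24:H3 -> H3
  + 17.0.0.0/8 (H2) depth=8
  lookup 149.251.124.0: bits 10010101111110110111110 walk d0:H2→d1:-→d2:-→d3:-→d4:-→d5:-→d6:-→d7:-→d8:-→d9:-→d10:-→d11:-→d12:-→d13:-→d14:-→d15:-→d16:-→d17:-→d18:-→d19:-→d20:-→d21:-→d22:-→d23:H0 -> H0
  + 149.251.125.158/32 (H3) depth=32
  lookup 149.251.124.7: bits 10010101111110110111110 walk d0:H2→d1:-→d2:-→d3:-→d4:-→d5:-→d6:-→d7:-→d8:-→d9:-→d10:-→d11:-→d12:-→d13:-→d14:-→d15:-→d16:-→d17:-→d18:-→d19:-→d20:-→d21:-→d22:-→d23:H0 -> H0
  lookup 17.0.1.142: bits 00010001 walk d0:H2→d1:-→d2:-→d3:-→d4:-→d5:-→d6:-→d7:-→d8:H2 -> H2
  - 149.251.125.158/32 clear@32
  lookup 149.251.124.171: bits 10010101111110110111110 walk d0:H2→d1:-→d2:-→d3:-→d4:-→d5:-→d6:-→d7:-→d8:-→d9:-→d10:-→d11:-→d12:-→d13:-→d14:-→d15:-→d16:-→d17:-→d18:-→d19:-→d20:-→d21:-→d22:-→d23:H0 -> H0
  lookup 149.251.125.0: bits 100101011111101101111101 walk d0:H2→d1:-→d2:-→d3:-→d4:-→d5:-→d6:-→d7:-→d8:-→d9:-→d10:-→d11:-→d12:-→d13:-→d14:-→d15:-→d16:-→d17:-→d18:-→d19:-→d20:-→d21:-→d22:-→d23:H0→d24:H3 -> H3
  lookup 108.21.11.48: bits 0 walk d0:H2→d1:- -> H2
  + 55.209.99.16/31 (H2) depth=31
  lookup 17.49.217.138: bits 00010001 walk d0:H2→d1:-→d2:-→d3:-→d4:-→d5:-→d6:-→d7:-→d8:H2 -> H2
  - 55.209.99.16/31 clear@31
  - 17.0.0.0/8 clear@8
  - 149.251.125.0/24 clear@24
  + 144.0.0.0/5 (H0) depth=5
  lookup 149.251.124.0: bits 10010101111110110111110 walk d0:H2→d1:-→d2:-→d3:-→d4:-→d5:H0→d6:-→d7:-→d8:-→d9:-→d10:-→d11:-→d12:-→d13:-→d14:-→d15:-→d16:-→d17:-→d18:-→d19:-→d20:-→d21:-→d22:-→d23:H0 -> H0
  + 55.209.99.17/32 (H3) depth=32
  lookup 17.247.60.32: bits 0001000111110111001111000010 walk d0:H2→d1:-→d2:-→d3:-→d4:-→d5:-→d6:-→d7:-→d8:-→d9:-→d10:-→d11:-→d12:-→d13:-→d14:-→d15:-→d16:-→d17:-→d18:-→d19:-→d20:H2→d21:-→d22:-→d23:-→d24:-→d25:-→d26:-→d27:-→d28:H1 -> H1
  + 149.251.124.0/22 (H1) depth=22
  + 55.209.99.16/28 (H3) depth=28
  + 17.247.60.32/28 (H2) depth=28
  - 149.251.124.0/22 clear@22
  - 55.209.99.16/28 clear@28

== LOOKUPS ==
["H0","H0","H1","H0","H3","H0","H0","H2","H0","H3","H2","H2","H0","H1"]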